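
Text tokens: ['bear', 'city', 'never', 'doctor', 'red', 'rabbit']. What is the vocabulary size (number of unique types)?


Listing all tokens and tracking unique types:
  Token 1: 'bear' -> NEW (unique so far: 1)
  Token 2: 'city' -> NEW (unique so far: 2)
  Token 3: 'never' -> NEW (unique so far: 3)
  Token 4: 'doctor' -> NEW (unique so far: 4)
  Token 5: 'red' -> NEW (unique so far: 5)
  Token 6: 'rabbit' -> NEW (unique so far: 6)
Unique types: ('bear', 'city', 'doctor', 'never', 'rabbit', 'red')
Vocabulary size: 6

6


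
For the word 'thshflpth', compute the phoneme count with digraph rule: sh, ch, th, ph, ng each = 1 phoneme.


Parsing 'thshflpth' greedily, digraphs first:
  'th' -> digraph (1 consonant phoneme) (phonemes so far: 1)
  'sh' -> digraph (1 consonant phoneme) (phonemes so far: 2)
  'f' -> consonant phoneme (phonemes so far: 3)
  'l' -> consonant phoneme (phonemes so far: 4)
  'p' -> consonant phoneme (phonemes so far: 5)
  'th' -> digraph (1 consonant phoneme) (phonemes so far: 6)
Total phonemes: 6

6


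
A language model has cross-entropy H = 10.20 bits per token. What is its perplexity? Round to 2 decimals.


Perplexity formula: PP = 2^H
H = 10.20
PP = 2^10.20
Decompose: 2^10.20 = 2^10 * 2^0.20
2^10 = 1024, 2^0.20 ~ 1.1486984
PP ~ 1024 * 1.1486984 = 1176.2671616
Rounded to 2 decimals: 1176.27

1176.27


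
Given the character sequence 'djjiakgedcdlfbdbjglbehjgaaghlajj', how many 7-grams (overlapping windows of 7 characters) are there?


String 'djjiakgedcdlfbdbjglbehjgaaghlajj' has length L = 32.
Number of overlapping n-grams = L - n + 1
Substituting: 32 - 7 + 1 = 26

26


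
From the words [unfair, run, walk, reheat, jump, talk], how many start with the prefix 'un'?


Checking each word for prefix 'un':
  'unfair' -> YES, starts with 'un' (count: 1)
  'run' -> no (count: 1)
  'walk' -> no (count: 1)
  'reheat' -> no (count: 1)
  'jump' -> no (count: 1)
  'talk' -> no (count: 1)
Total with prefix 'un': 1

1


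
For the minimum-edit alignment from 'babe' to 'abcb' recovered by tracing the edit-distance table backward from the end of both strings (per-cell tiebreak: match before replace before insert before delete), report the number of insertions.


Edit distance = 3. Backtracking from cell (4, 4) with preference match > replace > insert > delete,
then listing the resulting alignment 'babe' -> 'abcb' left to right:
  Step 1: delete 'b'
  Step 2: keep 'a'
  Step 3: keep 'b'
  Step 4: insert 'c' [insertion #1]
  Step 5: replace e->b
Total insertions: 1

1


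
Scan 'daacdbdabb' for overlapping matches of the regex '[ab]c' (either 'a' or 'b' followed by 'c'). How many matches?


Pattern: [ab]c means either 'a' or 'b' followed by 'c'.
Scanning 'daacdbdabb' position-by-position:
  Pos 0: window 'da' -> no
  Pos 1: window 'aa' -> no
  Pos 2: window 'ac' -> MATCH
  Pos 3: window 'cd' -> no
  Pos 4: window 'db' -> no
  Pos 5: window 'bd' -> no
  Pos 6: window 'da' -> no
  Pos 7: window 'ab' -> no
  Pos 8: window 'bb' -> no
  Pos 9: window 'b' -> no
Total matches: 1

1


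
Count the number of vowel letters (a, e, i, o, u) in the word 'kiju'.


Scanning each character of 'kiju':
  Position 1: 'k' -> consonant (running count: 0)
  Position 2: 'i' -> vowel (running count: 1)
  Position 3: 'j' -> consonant (running count: 1)
  Position 4: 'u' -> vowel (running count: 2)
Total vowels: 2

2


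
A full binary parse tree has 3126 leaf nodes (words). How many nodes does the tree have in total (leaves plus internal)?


Leaf nodes (terminals): 3126
Internal nodes = n - 1 = 3126 - 1 = 3125
Total = leaves + internal = 3126 + 3125 = 6251

6251


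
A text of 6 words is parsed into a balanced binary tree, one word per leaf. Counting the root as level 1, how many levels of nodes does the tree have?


In a balanced binary tree with n leaves the deepest leaf is ceil(log2(n)) edges below the root,
so counting node levels inclusive of root and leaves gives ceil(log2(n)) + 1 levels.
log2(6) = 2.5850
ceil(2.5850) = 3
levels = 3 + 1 = 4

4


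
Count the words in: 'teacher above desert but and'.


Counting words by splitting on spaces:
  Word 1: 'teacher'
  Word 2: 'above'
  Word 3: 'desert'
  Word 4: 'but'
  Word 5: 'and'
Total words: 5

5


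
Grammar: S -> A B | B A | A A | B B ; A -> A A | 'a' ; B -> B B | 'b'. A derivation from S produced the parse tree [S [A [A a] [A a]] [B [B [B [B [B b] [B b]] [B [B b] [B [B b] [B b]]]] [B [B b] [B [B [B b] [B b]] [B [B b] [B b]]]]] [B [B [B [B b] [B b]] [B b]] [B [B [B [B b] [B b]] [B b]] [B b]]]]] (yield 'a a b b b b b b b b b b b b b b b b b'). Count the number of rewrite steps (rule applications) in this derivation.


Every bracketed nonterminal node [X ...] in the tree is produced by exactly one rule application.
Reading the tree off as a leftmost derivation:
  Step 1: S  =>  A B   (applied S -> A B)
  Step 2: A B  =>  A A B   (applied A -> A A)
  Step 3: A A B  =>  a A B   (applied A -> a)
  Step 4: a A B  =>  a a B   (applied A -> a)
  Step 5: a a B  =>  a a B B   (applied B -> B B)
  Step 6: a a B B  =>  a a B B B   (applied B -> B B)
  Step 7: a a B B B  =>  a a B B B B   (applied B -> B B)
  Step 8: a a B B B B  =>  a a B B B B B   (applied B -> B B)
  Step 9: a a B B B B B  =>  a a b B B B B   (applied B -> b)
  Step 10: a a b B B B B  =>  a a b b B B B   (applied B -> b)
  Step 11: a a b b B B B  =>  a a b b B B B B   (applied B -> B B)
  Step 12: a a b b B B B B  =>  a a b b b B B B   (applied B -> b)
  Step 13: a a b b b B B B  =>  a a b b b B B B B   (applied B -> B B)
  Step 14: a a b b b B B B B  =>  a a b b b b B B B   (applied B -> b)
  Step 15: a a b b b b B B B  =>  a a b b b b b B B   (applied B -> b)
  Step 16: a a b b b b b B B  =>  a a b b b b b B B B   (applied B -> B B)
  Step 17: a a b b b b b B B B  =>  a a b b b b b b B B   (applied B -> b)
  Step 18: a a b b b b b b B B  =>  a a b b b b b b B B B   (applied B -> B B)
  Step 19: a a b b b b b b B B B  =>  a a b b b b b b B B B B   (applied B -> B B)
  Step 20: a a b b b b b b B B B B  =>  a a b b b b b b b B B B   (applied B -> b)
  Step 21: a a b b b b b b b B B B  =>  a a b b b b b b b b B B   (applied B -> b)
  Step 22: a a b b b b b b b b B B  =>  a a b b b b b b b b B B B   (applied B -> B B)
  Step 23: a a b b b b b b b b B B B  =>  a a b b b b b b b b b B B   (applied B -> b)
  Step 24: a a b b b b b b b b b B B  =>  a a b b b b b b b b b b B   (applied B -> b)
  Step 25: a a b b b b b b b b b b B  =>  a a b b b b b b b b b b B B   (applied B -> B B)
  Step 26: a a b b b b b b b b b b B B  =>  a a b b b b b b b b b b B B B   (applied B -> B B)
  Step 27: a a b b b b b b b b b b B B B  =>  a a b b b b b b b b b b B B B B   (applied B -> B B)
  Step 28: a a b b b b b b b b b b B B B B  =>  a a b b b b b b b b b b b B B B   (applied B -> b)
  Step 29: a a b b b b b b b b b b b B B B  =>  a a b b b b b b b b b b b b B B   (applied B -> b)
  Step 30: a a b b b b b b b b b b b b B B  =>  a a b b b b b b b b b b b b b B   (applied B -> b)
  Step 31: a a b b b b b b b b b b b b b B  =>  a a b b b b b b b b b b b b b B B   (applied B -> B B)
  Step 32: a a b b b b b b b b b b b b b B B  =>  a a b b b b b b b b b b b b b B B B   (applied B -> B B)
  Step 33: a a b b b b b b b b b b b b b B B B  =>  a a b b b b b b b b b b b b b B B B B   (applied B -> B B)
  Step 34: a a b b b b b b b b b b b b b B B B B  =>  a a b b b b b b b b b b b b b b B B B   (applied B -> b)
  Step 35: a a b b b b b b b b b b b b b b B B B  =>  a a b b b b b b b b b b b b b b b B B   (applied B -> b)
  Step 36: a a b b b b b b b b b b b b b b b B B  =>  a a b b b b b b b b b b b b b b b b B   (applied B -> b)
  Step 37: a a b b b b b b b b b b b b b b b b B  =>  a a b b b b b b b b b b b b b b b b b   (applied B -> b)
Final yield: a a b b b b b b b b b b b b b b b b b
Total rewrite steps: 37

37


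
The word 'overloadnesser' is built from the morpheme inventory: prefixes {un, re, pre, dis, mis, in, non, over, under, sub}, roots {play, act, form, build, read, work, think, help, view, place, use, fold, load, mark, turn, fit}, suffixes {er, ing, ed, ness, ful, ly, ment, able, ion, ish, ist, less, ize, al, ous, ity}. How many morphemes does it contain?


Segmenting 'overloadnesser' against the inventory:
  'over' -> prefix (morpheme 1)
  'load' -> root (morpheme 2)
  'ness' -> suffix (morpheme 3)
  'er' -> suffix (morpheme 4)
Total morphemes: 4

4


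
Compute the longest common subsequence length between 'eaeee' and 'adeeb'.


DP table for LCS of 'eaeee' and 'adeeb':
       a  d  e  e  b
    0  0  0  0  0  0
  e 0  0  0  1  1  1
  a 0  1  1  1  1  1
  e 0  1  1  2  2  2
  e 0  1  1  2  3  3
  e 0  1  1  2  3  3
LCS: 'aee'
LCS length = 3

3


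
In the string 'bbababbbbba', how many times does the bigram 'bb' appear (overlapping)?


Scanning 'bbababbbbba' for bigram 'bb':
  Position 0: 'bb' -> MATCH
  Position 1: 'ba' -> no
  Position 2: 'ab' -> no
  Position 3: 'ba' -> no
  Position 4: 'ab' -> no
  Position 5: 'bb' -> MATCH
  Position 6: 'bb' -> MATCH
  Position 7: 'bb' -> MATCH
  Position 8: 'bb' -> MATCH
  Position 9: 'ba' -> no
Total matches: 5

5


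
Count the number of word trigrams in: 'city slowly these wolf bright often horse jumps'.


Word trigrams from [8] words:
  Trigram 1: (city slowly these)
  Trigram 2: (slowly these wolf)
  Trigram 3: (these wolf bright)
  Trigram 4: (wolf bright often)
  Trigram 5: (bright often horse)
  Trigram 6: (often horse jumps)
Total word trigrams: 8 - 2 = 6

6


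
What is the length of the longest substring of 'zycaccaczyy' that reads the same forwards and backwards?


Scanning 'zycaccaczyy' for palindromic substrings.
Substring at positions 2-7: 'caccac'.
Check: reverse('caccac') = 'caccac' -> palindrome confirmed.
Neighbouring characters ('y' / 'z') break symmetry, so it cannot extend further.
No longer palindromic substring exists; longest length = 6

6


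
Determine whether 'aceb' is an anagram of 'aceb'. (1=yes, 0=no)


Sort characters of 'aceb': 'abce'
Sort characters of 'aceb': 'abce'
Sorted forms match -> they ARE anagrams
Result: 1

1


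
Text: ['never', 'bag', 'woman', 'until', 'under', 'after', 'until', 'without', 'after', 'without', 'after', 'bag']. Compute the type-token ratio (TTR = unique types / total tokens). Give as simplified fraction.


Tokens: 12
Unique types: ('after', 'bag', 'never', 'under', 'until', 'without', 'woman') = 7
TTR = 7/12
Already in lowest terms.

7/12


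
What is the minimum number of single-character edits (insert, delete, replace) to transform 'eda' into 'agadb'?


Building DP table for s1='eda' (len 3) and s2='agadb' (len 5):
       a  g  a  d  b
    0  1  2  3  4  5
  e 1  1  2  3  4  5
  d 2  2  2  3  3  4
  a 3  2  3  2  3  4
Edit distance = dp[3][5] = 4

4


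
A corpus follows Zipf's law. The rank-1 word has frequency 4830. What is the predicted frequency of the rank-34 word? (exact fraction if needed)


Zipf's law: freq(rank) = f1 / rank
f1 = 4830, rank = 34
freq = 4830 / 34
GCD(4830, 34) = 2
Simplified: 2415/17

2415/17


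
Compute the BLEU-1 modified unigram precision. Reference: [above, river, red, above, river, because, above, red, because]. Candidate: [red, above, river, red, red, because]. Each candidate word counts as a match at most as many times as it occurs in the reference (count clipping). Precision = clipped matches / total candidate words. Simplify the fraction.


Reference word counts: {'above': 3, 'because': 2, 'red': 2, 'river': 2}
Checking each candidate word (with clipping):
  'red' -> in reference (ref count 2, used 1/2) -> match (matches: 1)
  'above' -> in reference (ref count 3, used 1/3) -> match (matches: 2)
  'river' -> in reference (ref count 2, used 1/2) -> match (matches: 3)
  'red' -> in reference (ref count 2, used 2/2) -> match (matches: 4)
  'red' -> ref count 2 already used up (2/2) -> clipped, no match (matches: 4)
  'because' -> in reference (ref count 2, used 1/2) -> match (matches: 5)
Clipped matches: 5, Candidate length: 6
Precision = 5/6

5/6


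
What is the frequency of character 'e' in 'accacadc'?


Scanning 'accacadc' for 'e':
  No matches found.
Total occurrences of 'e': 0

0


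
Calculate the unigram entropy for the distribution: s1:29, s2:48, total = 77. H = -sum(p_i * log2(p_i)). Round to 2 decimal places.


Computing entropy H = -sum(p_i * log2(p_i)):
  s1: p = 29/77 = 0.3766, -p*log2(p) = 0.5306
  s2: p = 48/77 = 0.6234, -p*log2(p) = 0.4250
H = sum of terms = 0.9556
Rounded to 2 decimals: 0.96

0.96


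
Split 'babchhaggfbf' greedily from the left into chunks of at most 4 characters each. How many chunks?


'babchhaggfbf' has 12 characters.
Chunking with max size 4:
  Chunk 1: 'babc' (positions 0-3)
  Chunk 2: 'hhag' (positions 4-7)
  Chunk 3: 'gfbf' (positions 8-11)
Total chunks: ceil(12 / 4) = 3

3


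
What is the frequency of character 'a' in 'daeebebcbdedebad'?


Scanning 'daeebebcbdedebad' for 'a':
  Position 1: 'a' -> MATCH (count: 1)
  Position 14: 'a' -> MATCH (count: 2)
Total occurrences of 'a': 2

2


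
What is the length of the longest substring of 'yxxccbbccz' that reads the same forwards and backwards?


Scanning 'yxxccbbccz' for palindromic substrings.
Substring at positions 3-8: 'ccbbcc'.
Check: reverse('ccbbcc') = 'ccbbcc' -> palindrome confirmed.
Neighbouring characters ('x' / 'z') break symmetry, so it cannot extend further.
No longer palindromic substring exists; longest length = 6

6


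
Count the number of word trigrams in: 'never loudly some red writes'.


Word trigrams from [5] words:
  Trigram 1: (never loudly some)
  Trigram 2: (loudly some red)
  Trigram 3: (some red writes)
Total word trigrams: 5 - 2 = 3

3


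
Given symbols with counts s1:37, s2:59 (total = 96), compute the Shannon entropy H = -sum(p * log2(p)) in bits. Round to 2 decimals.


Computing entropy H = -sum(p_i * log2(p_i)):
  s1: p = 37/96 = 0.3854, -p*log2(p) = 0.5301
  s2: p = 59/96 = 0.6146, -p*log2(p) = 0.4316
H = sum of terms = 0.9617
Rounded to 2 decimals: 0.96

0.96


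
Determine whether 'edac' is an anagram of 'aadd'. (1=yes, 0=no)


Sort characters of 'edac': 'acde'
Sort characters of 'aadd': 'aadd'
Sorted forms differ -> they are NOT anagrams
Result: 0

0


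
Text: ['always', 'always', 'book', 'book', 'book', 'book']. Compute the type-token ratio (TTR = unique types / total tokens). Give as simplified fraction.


Tokens: 6
Unique types: ('always', 'book') = 2
TTR = 2/6
Simplify: divide both by 2 -> 1/3
TTR = 1/3

1/3


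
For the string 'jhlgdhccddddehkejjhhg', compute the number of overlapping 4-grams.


String 'jhlgdhccddddehkejjhhg' has length L = 21.
Number of overlapping n-grams = L - n + 1
Substituting: 21 - 4 + 1 = 18

18


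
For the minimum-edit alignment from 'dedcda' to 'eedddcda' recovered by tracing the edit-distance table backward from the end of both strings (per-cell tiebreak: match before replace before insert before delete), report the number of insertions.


Edit distance = 3. Backtracking from cell (6, 8) with preference match > replace > insert > delete,
then listing the resulting alignment 'dedcda' -> 'eedddcda' left to right:
  Step 1: insert 'e' [insertion #1]
  Step 2: insert 'e' [insertion #2]
  Step 3: keep 'd'
  Step 4: replace e->d
  Step 5: keep 'd'
  Step 6: keep 'c'
  Step 7: keep 'd'
  Step 8: keep 'a'
Total insertions: 2

2


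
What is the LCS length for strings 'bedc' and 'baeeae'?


DP table for LCS of 'bedc' and 'baeeae':
       b  a  e  e  a  e
    0  0  0  0  0  0  0
  b 0  1  1  1  1  1  1
  e 0  1  1  2  2  2  2
  d 0  1  1  2  2  2  2
  c 0  1  1  2  2  2  2
LCS: 'be'
LCS length = 2

2


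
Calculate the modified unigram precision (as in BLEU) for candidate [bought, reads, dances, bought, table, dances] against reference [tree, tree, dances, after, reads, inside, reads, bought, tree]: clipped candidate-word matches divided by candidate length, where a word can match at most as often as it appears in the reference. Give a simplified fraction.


Reference word counts: {'after': 1, 'bought': 1, 'dances': 1, 'inside': 1, 'reads': 2, 'tree': 3}
Checking each candidate word (with clipping):
  'bought' -> in reference (ref count 1, used 1/1) -> match (matches: 1)
  'reads' -> in reference (ref count 2, used 1/2) -> match (matches: 2)
  'dances' -> in reference (ref count 1, used 1/1) -> match (matches: 3)
  'bought' -> ref count 1 already used up (1/1) -> clipped, no match (matches: 3)
  'table' -> not in reference -> no match (matches: 3)
  'dances' -> ref count 1 already used up (1/1) -> clipped, no match (matches: 3)
Clipped matches: 3, Candidate length: 6
Precision = 3/6 = 1/2

1/2


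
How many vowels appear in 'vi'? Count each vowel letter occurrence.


Scanning each character of 'vi':
  Position 1: 'v' -> consonant (running count: 0)
  Position 2: 'i' -> vowel (running count: 1)
Total vowels: 1

1


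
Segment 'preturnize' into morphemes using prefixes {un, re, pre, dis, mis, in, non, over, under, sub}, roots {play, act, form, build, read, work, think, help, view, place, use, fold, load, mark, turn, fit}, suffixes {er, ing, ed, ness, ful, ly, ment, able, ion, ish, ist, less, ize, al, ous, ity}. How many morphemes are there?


Segmenting 'preturnize' against the inventory:
  'pre' -> prefix (morpheme 1)
  'turn' -> root (morpheme 2)
  'ize' -> suffix (morpheme 3)
Total morphemes: 3

3


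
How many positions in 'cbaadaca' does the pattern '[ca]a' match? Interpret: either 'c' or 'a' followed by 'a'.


Pattern: [ca]a means either 'c' or 'a' followed by 'a'.
Scanning 'cbaadaca' position-by-position:
  Pos 0: window 'cb' -> no
  Pos 1: window 'ba' -> no
  Pos 2: window 'aa' -> MATCH
  Pos 3: window 'ad' -> no
  Pos 4: window 'da' -> no
  Pos 5: window 'ac' -> no
  Pos 6: window 'ca' -> MATCH
  Pos 7: window 'a' -> no
Total matches: 2

2


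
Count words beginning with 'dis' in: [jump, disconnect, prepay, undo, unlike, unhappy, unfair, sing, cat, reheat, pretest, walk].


Checking each word for prefix 'dis':
  'jump' -> no (count: 0)
  'disconnect' -> YES, starts with 'dis' (count: 1)
  'prepay' -> no (count: 1)
  'undo' -> no (count: 1)
  'unlike' -> no (count: 1)
  'unhappy' -> no (count: 1)
  'unfair' -> no (count: 1)
  'sing' -> no (count: 1)
  'cat' -> no (count: 1)
  'reheat' -> no (count: 1)
  'pretest' -> no (count: 1)
  'walk' -> no (count: 1)
Total with prefix 'dis': 1

1


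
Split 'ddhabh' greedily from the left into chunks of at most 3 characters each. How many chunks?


'ddhabh' has 6 characters.
Chunking with max size 3:
  Chunk 1: 'ddh' (positions 0-2)
  Chunk 2: 'abh' (positions 3-5)
Total chunks: ceil(6 / 3) = 2

2


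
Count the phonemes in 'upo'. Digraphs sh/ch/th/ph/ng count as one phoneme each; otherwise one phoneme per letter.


Parsing 'upo' greedily, digraphs first:
  'u' -> vowel phoneme (phonemes so far: 1)
  'p' -> consonant phoneme (phonemes so far: 2)
  'o' -> vowel phoneme (phonemes so far: 3)
Total phonemes: 3

3


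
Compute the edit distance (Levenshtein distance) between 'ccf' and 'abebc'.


Building DP table for s1='ccf' (len 3) and s2='abebc' (len 5):
       a  b  e  b  c
    0  1  2  3  4  5
  c 1  1  2  3  4  4
  c 2  2  2  3  4  4
  f 3  3  3  3  4  5
Edit distance = dp[3][5] = 5

5


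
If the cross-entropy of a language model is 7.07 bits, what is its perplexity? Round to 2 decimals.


Perplexity formula: PP = 2^H
H = 7.07
PP = 2^7.07
Decompose: 2^7.07 = 2^7 * 2^0.07
2^7 = 128, 2^0.07 ~ 1.0497167
PP ~ 128 * 1.0497167 = 134.3637376
Rounded to 2 decimals: 134.36

134.36


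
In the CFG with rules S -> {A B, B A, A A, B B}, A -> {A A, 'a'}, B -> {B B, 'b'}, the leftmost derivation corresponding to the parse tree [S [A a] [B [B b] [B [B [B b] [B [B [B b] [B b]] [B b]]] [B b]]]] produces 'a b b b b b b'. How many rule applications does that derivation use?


Every bracketed nonterminal node [X ...] in the tree is produced by exactly one rule application.
Reading the tree off as a leftmost derivation:
  Step 1: S  =>  A B   (applied S -> A B)
  Step 2: A B  =>  a B   (applied A -> a)
  Step 3: a B  =>  a B B   (applied B -> B B)
  Step 4: a B B  =>  a b B   (applied B -> b)
  Step 5: a b B  =>  a b B B   (applied B -> B B)
  Step 6: a b B B  =>  a b B B B   (applied B -> B B)
  Step 7: a b B B B  =>  a b b B B   (applied B -> b)
  Step 8: a b b B B  =>  a b b B B B   (applied B -> B B)
  Step 9: a b b B B B  =>  a b b B B B B   (applied B -> B B)
  Step 10: a b b B B B B  =>  a b b b B B B   (applied B -> b)
  Step 11: a b b b B B B  =>  a b b b b B B   (applied B -> b)
  Step 12: a b b b b B B  =>  a b b b b b B   (applied B -> b)
  Step 13: a b b b b b B  =>  a b b b b b b   (applied B -> b)
Final yield: a b b b b b b
Total rewrite steps: 13

13


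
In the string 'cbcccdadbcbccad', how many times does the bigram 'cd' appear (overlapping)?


Scanning 'cbcccdadbcbccad' for bigram 'cd':
  Position 0: 'cb' -> no
  Position 1: 'bc' -> no
  Position 2: 'cc' -> no
  Position 3: 'cc' -> no
  Position 4: 'cd' -> MATCH
  Position 5: 'da' -> no
  Position 6: 'ad' -> no
  Position 7: 'db' -> no
  Position 8: 'bc' -> no
  Position 9: 'cb' -> no
  Position 10: 'bc' -> no
  Position 11: 'cc' -> no
  Position 12: 'ca' -> no
  Position 13: 'ad' -> no
Total matches: 1

1


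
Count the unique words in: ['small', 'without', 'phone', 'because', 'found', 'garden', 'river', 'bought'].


Listing all tokens and tracking unique types:
  Token 1: 'small' -> NEW (unique so far: 1)
  Token 2: 'without' -> NEW (unique so far: 2)
  Token 3: 'phone' -> NEW (unique so far: 3)
  Token 4: 'because' -> NEW (unique so far: 4)
  Token 5: 'found' -> NEW (unique so far: 5)
  Token 6: 'garden' -> NEW (unique so far: 6)
  Token 7: 'river' -> NEW (unique so far: 7)
  Token 8: 'bought' -> NEW (unique so far: 8)
Unique types: ('because', 'bought', 'found', 'garden', 'phone', 'river', 'small', 'without')
Vocabulary size: 8

8


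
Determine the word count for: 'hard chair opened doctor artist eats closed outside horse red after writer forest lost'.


Counting words by splitting on spaces:
  Word 1: 'hard'
  Word 2: 'chair'
  Word 3: 'opened'
  Word 4: 'doctor'
  Word 5: 'artist'
  Word 6: 'eats'
  Word 7: 'closed'
  Word 8: 'outside'
  Word 9: 'horse'
  Word 10: 'red'
  Word 11: 'after'
  Word 12: 'writer'
  Word 13: 'forest'
  Word 14: 'lost'
Total words: 14

14


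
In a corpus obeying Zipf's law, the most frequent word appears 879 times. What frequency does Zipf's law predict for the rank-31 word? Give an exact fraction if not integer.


Zipf's law: freq(rank) = f1 / rank
f1 = 879, rank = 31
freq = 879 / 31
GCD(879, 31) = 1
Simplified: 879/31

879/31


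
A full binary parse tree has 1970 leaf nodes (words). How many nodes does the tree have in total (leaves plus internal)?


Leaf nodes (terminals): 1970
Internal nodes = n - 1 = 1970 - 1 = 1969
Total = leaves + internal = 1970 + 1969 = 3939

3939


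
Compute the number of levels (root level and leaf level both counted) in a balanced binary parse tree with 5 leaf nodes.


In a balanced binary tree with n leaves the deepest leaf is ceil(log2(n)) edges below the root,
so counting node levels inclusive of root and leaves gives ceil(log2(n)) + 1 levels.
log2(5) = 2.3219
ceil(2.3219) = 3
levels = 3 + 1 = 4

4


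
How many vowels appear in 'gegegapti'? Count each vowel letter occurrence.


Scanning each character of 'gegegapti':
  Position 1: 'g' -> consonant (running count: 0)
  Position 2: 'e' -> vowel (running count: 1)
  Position 3: 'g' -> consonant (running count: 1)
  Position 4: 'e' -> vowel (running count: 2)
  Position 5: 'g' -> consonant (running count: 2)
  Position 6: 'a' -> vowel (running count: 3)
  Position 7: 'p' -> consonant (running count: 3)
  Position 8: 't' -> consonant (running count: 3)
  Position 9: 'i' -> vowel (running count: 4)
Total vowels: 4

4


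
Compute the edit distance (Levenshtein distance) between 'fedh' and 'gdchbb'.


Building DP table for s1='fedh' (len 4) and s2='gdchbb' (len 6):
       g  d  c  h  b  b
    0  1  2  3  4  5  6
  f 1  1  2  3  4  5  6
  e 2  2  2  3  4  5  6
  d 3  3  2  3  4  5  6
  h 4  4  3  3  3  4  5
Edit distance = dp[4][6] = 5

5


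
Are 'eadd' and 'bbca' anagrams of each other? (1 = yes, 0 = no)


Sort characters of 'eadd': 'adde'
Sort characters of 'bbca': 'abbc'
Sorted forms differ -> they are NOT anagrams
Result: 0

0


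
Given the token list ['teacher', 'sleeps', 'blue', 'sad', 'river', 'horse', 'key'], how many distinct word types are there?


Listing all tokens and tracking unique types:
  Token 1: 'teacher' -> NEW (unique so far: 1)
  Token 2: 'sleeps' -> NEW (unique so far: 2)
  Token 3: 'blue' -> NEW (unique so far: 3)
  Token 4: 'sad' -> NEW (unique so far: 4)
  Token 5: 'river' -> NEW (unique so far: 5)
  Token 6: 'horse' -> NEW (unique so far: 6)
  Token 7: 'key' -> NEW (unique so far: 7)
Unique types: ('blue', 'horse', 'key', 'river', 'sad', 'sleeps', 'teacher')
Vocabulary size: 7

7


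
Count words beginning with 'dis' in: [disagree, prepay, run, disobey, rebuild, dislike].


Checking each word for prefix 'dis':
  'disagree' -> YES, starts with 'dis' (count: 1)
  'prepay' -> no (count: 1)
  'run' -> no (count: 1)
  'disobey' -> YES, starts with 'dis' (count: 2)
  'rebuild' -> no (count: 2)
  'dislike' -> YES, starts with 'dis' (count: 3)
Total with prefix 'dis': 3

3


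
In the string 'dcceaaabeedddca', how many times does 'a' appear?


Scanning 'dcceaaabeedddca' for 'a':
  Position 4: 'a' -> MATCH (count: 1)
  Position 5: 'a' -> MATCH (count: 2)
  Position 6: 'a' -> MATCH (count: 3)
  Position 14: 'a' -> MATCH (count: 4)
Total occurrences of 'a': 4

4


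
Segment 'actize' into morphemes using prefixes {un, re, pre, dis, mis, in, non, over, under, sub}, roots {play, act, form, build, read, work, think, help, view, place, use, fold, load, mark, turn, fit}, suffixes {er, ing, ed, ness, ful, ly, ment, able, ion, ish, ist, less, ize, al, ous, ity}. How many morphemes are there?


Segmenting 'actize' against the inventory:
  'act' -> root (morpheme 1)
  'ize' -> suffix (morpheme 2)
Total morphemes: 2

2


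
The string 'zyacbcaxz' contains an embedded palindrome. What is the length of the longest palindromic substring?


Scanning 'zyacbcaxz' for palindromic substrings.
Substring at positions 2-6: 'acbca'.
Check: reverse('acbca') = 'acbca' -> palindrome confirmed.
Neighbouring characters ('y' / 'x') break symmetry, so it cannot extend further.
No longer palindromic substring exists; longest length = 5

5


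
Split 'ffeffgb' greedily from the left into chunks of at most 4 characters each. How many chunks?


'ffeffgb' has 7 characters.
Chunking with max size 4:
  Chunk 1: 'ffef' (positions 0-3)
  Chunk 2: 'fgb' (positions 4-6)
Total chunks: ceil(7 / 4) = 2

2


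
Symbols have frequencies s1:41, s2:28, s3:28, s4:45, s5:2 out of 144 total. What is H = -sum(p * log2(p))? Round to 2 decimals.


Computing entropy H = -sum(p_i * log2(p_i)):
  s1: p = 41/144 = 0.2847, -p*log2(p) = 0.5160
  s2: p = 28/144 = 0.1944, -p*log2(p) = 0.4594
  s3: p = 28/144 = 0.1944, -p*log2(p) = 0.4594
  s4: p = 45/144 = 0.3125, -p*log2(p) = 0.5244
  s5: p = 2/144 = 0.0139, -p*log2(p) = 0.0857
H = sum of terms = 2.0449
Rounded to 2 decimals: 2.04

2.04


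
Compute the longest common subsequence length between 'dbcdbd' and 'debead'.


DP table for LCS of 'dbcdbd' and 'debead':
       d  e  b  e  a  d
    0  0  0  0  0  0  0
  d 0  1  1  1  1  1  1
  b 0  1  1  2  2  2  2
  c 0  1  1  2  2  2  2
  d 0  1  1  2  2  2  3
  b 0  1  1  2  2  2  3
  d 0  1  1  2  2  2  3
LCS: 'dbd'
LCS length = 3

3


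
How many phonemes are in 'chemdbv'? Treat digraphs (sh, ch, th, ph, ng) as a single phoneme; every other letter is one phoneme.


Parsing 'chemdbv' greedily, digraphs first:
  'ch' -> digraph (1 consonant phoneme) (phonemes so far: 1)
  'e' -> vowel phoneme (phonemes so far: 2)
  'm' -> consonant phoneme (phonemes so far: 3)
  'd' -> consonant phoneme (phonemes so far: 4)
  'b' -> consonant phoneme (phonemes so far: 5)
  'v' -> consonant phoneme (phonemes so far: 6)
Total phonemes: 6

6


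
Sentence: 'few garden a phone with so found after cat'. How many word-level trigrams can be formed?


Word trigrams from [9] words:
  Trigram 1: (few garden a)
  Trigram 2: (garden a phone)
  Trigram 3: (a phone with)
  Trigram 4: (phone with so)
  Trigram 5: (with so found)
  Trigram 6: (so found after)
  Trigram 7: (found after cat)
Total word trigrams: 9 - 2 = 7

7


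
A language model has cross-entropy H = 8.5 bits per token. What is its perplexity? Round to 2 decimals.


Perplexity formula: PP = 2^H
H = 8.5
PP = 2^8.5
Decompose: 2^8.5 = 2^8 * 2^0.5 = 2^8 * sqrt(2)
2^8 = 256, sqrt(2) ~ 1.4142136
PP ~ 256 * 1.4142136 = 362.0386816
Rounded to 2 decimals: 362.04

362.04


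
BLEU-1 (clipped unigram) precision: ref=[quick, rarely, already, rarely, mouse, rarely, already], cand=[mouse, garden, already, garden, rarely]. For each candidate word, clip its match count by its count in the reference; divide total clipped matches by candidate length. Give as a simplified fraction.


Reference word counts: {'already': 2, 'mouse': 1, 'quick': 1, 'rarely': 3}
Checking each candidate word (with clipping):
  'mouse' -> in reference (ref count 1, used 1/1) -> match (matches: 1)
  'garden' -> not in reference -> no match (matches: 1)
  'already' -> in reference (ref count 2, used 1/2) -> match (matches: 2)
  'garden' -> not in reference -> no match (matches: 2)
  'rarely' -> in reference (ref count 3, used 1/3) -> match (matches: 3)
Clipped matches: 3, Candidate length: 5
Precision = 3/5

3/5


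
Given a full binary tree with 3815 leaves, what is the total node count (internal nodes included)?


Leaf nodes (terminals): 3815
Internal nodes = n - 1 = 3815 - 1 = 3814
Total = leaves + internal = 3815 + 3814 = 7629

7629


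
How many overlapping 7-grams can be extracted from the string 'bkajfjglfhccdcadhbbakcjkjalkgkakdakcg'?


String 'bkajfjglfhccdcadhbbakcjkjalkgkakdakcg' has length L = 37.
Number of overlapping n-grams = L - n + 1
Substituting: 37 - 7 + 1 = 31

31


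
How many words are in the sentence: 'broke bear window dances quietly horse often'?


Counting words by splitting on spaces:
  Word 1: 'broke'
  Word 2: 'bear'
  Word 3: 'window'
  Word 4: 'dances'
  Word 5: 'quietly'
  Word 6: 'horse'
  Word 7: 'often'
Total words: 7

7


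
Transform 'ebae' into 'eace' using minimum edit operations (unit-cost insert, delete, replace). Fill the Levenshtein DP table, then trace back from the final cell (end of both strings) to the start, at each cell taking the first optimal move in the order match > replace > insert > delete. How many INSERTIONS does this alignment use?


Edit distance = 2. Backtracking from cell (4, 4) with preference match > replace > insert > delete,
then listing the resulting alignment 'ebae' -> 'eace' left to right:
  Step 1: keep 'e'
  Step 2: replace b->a
  Step 3: replace a->c
  Step 4: keep 'e'
Total insertions: 0

0


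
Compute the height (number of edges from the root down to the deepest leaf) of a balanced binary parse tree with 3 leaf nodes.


In a balanced binary tree with n leaves the deepest leaf is ceil(log2(n)) edges below the root.
log2(3) = 1.5850
ceil(1.5850) = 2
height (edges) = 2

2


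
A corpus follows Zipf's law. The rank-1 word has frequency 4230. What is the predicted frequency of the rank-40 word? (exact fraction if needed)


Zipf's law: freq(rank) = f1 / rank
f1 = 4230, rank = 40
freq = 4230 / 40
GCD(4230, 40) = 10
Simplified: 423/4

423/4


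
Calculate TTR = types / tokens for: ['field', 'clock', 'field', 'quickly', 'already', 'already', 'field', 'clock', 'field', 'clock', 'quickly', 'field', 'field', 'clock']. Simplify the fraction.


Tokens: 14
Unique types: ('already', 'clock', 'field', 'quickly') = 4
TTR = 4/14
Simplify: divide both by 2 -> 2/7
TTR = 2/7

2/7


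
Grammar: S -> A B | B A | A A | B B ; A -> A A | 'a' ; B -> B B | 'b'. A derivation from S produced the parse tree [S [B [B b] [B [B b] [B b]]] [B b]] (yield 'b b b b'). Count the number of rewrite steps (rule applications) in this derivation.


Every bracketed nonterminal node [X ...] in the tree is produced by exactly one rule application.
Reading the tree off as a leftmost derivation:
  Step 1: S  =>  B B   (applied S -> B B)
  Step 2: B B  =>  B B B   (applied B -> B B)
  Step 3: B B B  =>  b B B   (applied B -> b)
  Step 4: b B B  =>  b B B B   (applied B -> B B)
  Step 5: b B B B  =>  b b B B   (applied B -> b)
  Step 6: b b B B  =>  b b b B   (applied B -> b)
  Step 7: b b b B  =>  b b b b   (applied B -> b)
Final yield: b b b b
Total rewrite steps: 7

7


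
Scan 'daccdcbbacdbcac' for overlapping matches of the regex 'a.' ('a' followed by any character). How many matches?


Pattern: a. means 'a' followed by any character.
Scanning 'daccdcbbacdbcac' position-by-position:
  Pos 0: window 'da' -> no
  Pos 1: window 'ac' -> MATCH
  Pos 2: window 'cc' -> no
  Pos 3: window 'cd' -> no
  Pos 4: window 'dc' -> no
  Pos 5: window 'cb' -> no
  Pos 6: window 'bb' -> no
  Pos 7: window 'ba' -> no
  Pos 8: window 'ac' -> MATCH
  Pos 9: window 'cd' -> no
  Pos 10: window 'db' -> no
  Pos 11: window 'bc' -> no
  Pos 12: window 'ca' -> no
  Pos 13: window 'ac' -> MATCH
  Pos 14: window 'c' -> no
Total matches: 3

3


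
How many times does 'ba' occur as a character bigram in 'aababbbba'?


Scanning 'aababbbba' for bigram 'ba':
  Position 0: 'aa' -> no
  Position 1: 'ab' -> no
  Position 2: 'ba' -> MATCH
  Position 3: 'ab' -> no
  Position 4: 'bb' -> no
  Position 5: 'bb' -> no
  Position 6: 'bb' -> no
  Position 7: 'ba' -> MATCH
Total matches: 2

2


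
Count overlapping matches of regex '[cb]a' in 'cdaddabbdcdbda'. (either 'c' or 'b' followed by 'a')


Pattern: [cb]a means either 'c' or 'b' followed by 'a'.
Scanning 'cdaddabbdcdbda' position-by-position:
  Pos 0: window 'cd' -> no
  Pos 1: window 'da' -> no
  Pos 2: window 'ad' -> no
  Pos 3: window 'dd' -> no
  Pos 4: window 'da' -> no
  Pos 5: window 'ab' -> no
  Pos 6: window 'bb' -> no
  Pos 7: window 'bd' -> no
  Pos 8: window 'dc' -> no
  Pos 9: window 'cd' -> no
  Pos 10: window 'db' -> no
  Pos 11: window 'bd' -> no
  Pos 12: window 'da' -> no
  Pos 13: window 'a' -> no
Total matches: 0

0


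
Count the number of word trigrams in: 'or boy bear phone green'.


Word trigrams from [5] words:
  Trigram 1: (or boy bear)
  Trigram 2: (boy bear phone)
  Trigram 3: (bear phone green)
Total word trigrams: 5 - 2 = 3

3


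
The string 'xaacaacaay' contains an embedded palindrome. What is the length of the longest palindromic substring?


Scanning 'xaacaacaay' for palindromic substrings.
Substring at positions 1-8: 'aacaacaa'.
Check: reverse('aacaacaa') = 'aacaacaa' -> palindrome confirmed.
Neighbouring characters ('x' / 'y') break symmetry, so it cannot extend further.
No longer palindromic substring exists; longest length = 8

8


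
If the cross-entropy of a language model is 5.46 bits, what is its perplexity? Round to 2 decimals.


Perplexity formula: PP = 2^H
H = 5.46
PP = 2^5.46
Decompose: 2^5.46 = 2^5 * 2^0.46
2^5 = 32, 2^0.46 ~ 1.3755418
PP ~ 32 * 1.3755418 = 44.0173376
Rounded to 2 decimals: 44.02

44.02


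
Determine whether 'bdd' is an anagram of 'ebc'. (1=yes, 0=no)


Sort characters of 'bdd': 'bdd'
Sort characters of 'ebc': 'bce'
Sorted forms differ -> they are NOT anagrams
Result: 0

0


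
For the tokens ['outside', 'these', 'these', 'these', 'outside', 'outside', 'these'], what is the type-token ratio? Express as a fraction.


Tokens: 7
Unique types: ('outside', 'these') = 2
TTR = 2/7
Already in lowest terms.

2/7


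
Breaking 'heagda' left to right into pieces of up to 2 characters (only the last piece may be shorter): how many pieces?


'heagda' has 6 characters.
Chunking with max size 2:
  Chunk 1: 'he' (positions 0-1)
  Chunk 2: 'ag' (positions 2-3)
  Chunk 3: 'da' (positions 4-5)
Total chunks: ceil(6 / 2) = 3

3


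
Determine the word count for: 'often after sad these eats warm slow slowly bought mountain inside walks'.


Counting words by splitting on spaces:
  Word 1: 'often'
  Word 2: 'after'
  Word 3: 'sad'
  Word 4: 'these'
  Word 5: 'eats'
  Word 6: 'warm'
  Word 7: 'slow'
  Word 8: 'slowly'
  Word 9: 'bought'
  Word 10: 'mountain'
  Word 11: 'inside'
  Word 12: 'walks'
Total words: 12

12


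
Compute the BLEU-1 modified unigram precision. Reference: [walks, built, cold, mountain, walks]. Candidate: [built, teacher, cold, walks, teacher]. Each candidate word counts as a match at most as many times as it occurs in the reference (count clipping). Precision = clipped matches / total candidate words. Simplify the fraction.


Reference word counts: {'built': 1, 'cold': 1, 'mountain': 1, 'walks': 2}
Checking each candidate word (with clipping):
  'built' -> in reference (ref count 1, used 1/1) -> match (matches: 1)
  'teacher' -> not in reference -> no match (matches: 1)
  'cold' -> in reference (ref count 1, used 1/1) -> match (matches: 2)
  'walks' -> in reference (ref count 2, used 1/2) -> match (matches: 3)
  'teacher' -> not in reference -> no match (matches: 3)
Clipped matches: 3, Candidate length: 5
Precision = 3/5

3/5


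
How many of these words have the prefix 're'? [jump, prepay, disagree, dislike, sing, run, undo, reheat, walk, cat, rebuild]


Checking each word for prefix 're':
  'jump' -> no (count: 0)
  'prepay' -> no (count: 0)
  'disagree' -> no (count: 0)
  'dislike' -> no (count: 0)
  'sing' -> no (count: 0)
  'run' -> no (count: 0)
  'undo' -> no (count: 0)
  'reheat' -> YES, starts with 're' (count: 1)
  'walk' -> no (count: 1)
  'cat' -> no (count: 1)
  'rebuild' -> YES, starts with 're' (count: 2)
Total with prefix 're': 2

2


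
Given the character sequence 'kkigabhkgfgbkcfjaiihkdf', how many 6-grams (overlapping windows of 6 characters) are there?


String 'kkigabhkgfgbkcfjaiihkdf' has length L = 23.
Number of overlapping n-grams = L - n + 1
Substituting: 23 - 6 + 1 = 18

18


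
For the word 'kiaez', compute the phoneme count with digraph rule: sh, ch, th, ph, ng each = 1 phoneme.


Parsing 'kiaez' greedily, digraphs first:
  'k' -> consonant phoneme (phonemes so far: 1)
  'i' -> vowel phoneme (phonemes so far: 2)
  'a' -> vowel phoneme (phonemes so far: 3)
  'e' -> vowel phoneme (phonemes so far: 4)
  'z' -> consonant phoneme (phonemes so far: 5)
Total phonemes: 5

5


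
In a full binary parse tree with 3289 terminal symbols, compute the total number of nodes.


Leaf nodes (terminals): 3289
Internal nodes = n - 1 = 3289 - 1 = 3288
Total = leaves + internal = 3289 + 3288 = 6577

6577


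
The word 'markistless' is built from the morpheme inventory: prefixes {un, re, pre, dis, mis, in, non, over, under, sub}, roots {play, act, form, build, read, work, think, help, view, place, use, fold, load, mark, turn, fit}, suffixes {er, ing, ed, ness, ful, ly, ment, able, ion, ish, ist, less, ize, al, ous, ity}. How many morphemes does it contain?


Segmenting 'markistless' against the inventory:
  'mark' -> root (morpheme 1)
  'ist' -> suffix (morpheme 2)
  'less' -> suffix (morpheme 3)
Total morphemes: 3

3


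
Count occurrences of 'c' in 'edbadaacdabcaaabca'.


Scanning 'edbadaacdabcaaabca' for 'c':
  Position 7: 'c' -> MATCH (count: 1)
  Position 11: 'c' -> MATCH (count: 2)
  Position 16: 'c' -> MATCH (count: 3)
Total occurrences of 'c': 3

3


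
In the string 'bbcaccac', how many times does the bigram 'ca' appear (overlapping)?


Scanning 'bbcaccac' for bigram 'ca':
  Position 0: 'bb' -> no
  Position 1: 'bc' -> no
  Position 2: 'ca' -> MATCH
  Position 3: 'ac' -> no
  Position 4: 'cc' -> no
  Position 5: 'ca' -> MATCH
  Position 6: 'ac' -> no
Total matches: 2

2


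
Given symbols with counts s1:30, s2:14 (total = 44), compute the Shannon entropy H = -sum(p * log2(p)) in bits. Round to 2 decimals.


Computing entropy H = -sum(p_i * log2(p_i)):
  s1: p = 30/44 = 0.6818, -p*log2(p) = 0.3767
  s2: p = 14/44 = 0.3182, -p*log2(p) = 0.5257
H = sum of terms = 0.9024
Rounded to 2 decimals: 0.90

0.90
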